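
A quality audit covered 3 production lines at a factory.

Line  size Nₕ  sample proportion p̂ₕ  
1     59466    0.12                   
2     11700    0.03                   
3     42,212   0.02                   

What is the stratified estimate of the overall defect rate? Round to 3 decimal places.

0.073

Wₕ = Nₕ/N with N = 113378: 0.5245, 0.1032, 0.3723.
p̂_st = 0.5245·0.12 + 0.1032·0.03 + 0.3723·0.02 ≈ 0.07348... → 0.073.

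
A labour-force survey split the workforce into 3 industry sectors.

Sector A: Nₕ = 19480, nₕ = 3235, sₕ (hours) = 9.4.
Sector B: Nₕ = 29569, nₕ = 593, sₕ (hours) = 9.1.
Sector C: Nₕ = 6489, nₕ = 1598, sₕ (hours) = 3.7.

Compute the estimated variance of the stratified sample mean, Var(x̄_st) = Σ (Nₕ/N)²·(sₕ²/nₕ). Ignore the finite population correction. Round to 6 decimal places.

0.043061

N = 55538. Term for each stratum: Wₕ²sₕ²/nₕ.
Var(x̄_st) = 0.003360306 + 0.039584111 + 0.000116950 = 0.043061367 → 0.043061.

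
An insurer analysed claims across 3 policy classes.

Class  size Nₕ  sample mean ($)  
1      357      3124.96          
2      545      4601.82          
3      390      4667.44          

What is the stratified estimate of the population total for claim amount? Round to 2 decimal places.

5443904.22

Estimate total by summing Nₕ·x̄ₕ over strata.
357·3124.96 + 545·4601.82 + 390·4667.44 = 1115610.72 + 2507991.9 + 1820301.6 = 5443904.22.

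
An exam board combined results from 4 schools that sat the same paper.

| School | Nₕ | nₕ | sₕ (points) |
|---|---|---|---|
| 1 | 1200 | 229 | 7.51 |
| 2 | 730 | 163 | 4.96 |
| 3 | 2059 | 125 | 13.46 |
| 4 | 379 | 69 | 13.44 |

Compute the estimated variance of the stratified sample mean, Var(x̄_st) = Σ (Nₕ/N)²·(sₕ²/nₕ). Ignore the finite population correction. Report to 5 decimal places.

N = 4368; Wₕ = Nₕ/N.
school 1: (1200/4368)²·7.51²/229 = 0.01858838
school 2: (730/4368)²·4.96²/163 = 0.00421557
school 3: (2059/4368)²·13.46²/125 = 0.32205314
school 4: (379/4368)²·13.44²/69 = 0.01970891
Sum = 0.36456600 → 0.36457.

0.36457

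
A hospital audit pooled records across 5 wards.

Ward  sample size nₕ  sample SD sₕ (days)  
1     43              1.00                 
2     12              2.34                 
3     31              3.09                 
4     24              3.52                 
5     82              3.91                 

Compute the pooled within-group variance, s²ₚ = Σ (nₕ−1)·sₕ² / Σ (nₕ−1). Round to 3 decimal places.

10.225

1: (43−1)·1.00² = 42·1 = 42
2: (12−1)·2.34² = 11·5.4756 = 60.2316
3: (31−1)·3.09² = 30·9.5481 = 286.443
4: (24−1)·3.52² = 23·12.3904 = 284.9792
5: (82−1)·3.91² = 81·15.2881 = 1238.3361
Numerator = 1911.9899; denominator = Σ(nₕ−1) = 187.
s²ₚ = 1911.9899/187 = 10.22454... → 10.225.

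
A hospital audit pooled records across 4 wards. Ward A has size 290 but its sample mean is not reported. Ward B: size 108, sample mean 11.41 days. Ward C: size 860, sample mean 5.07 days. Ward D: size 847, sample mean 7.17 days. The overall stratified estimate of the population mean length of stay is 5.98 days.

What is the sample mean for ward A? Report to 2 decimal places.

Σ Nₕx̄ₕ = N·μ, so 290·x̄_A = 2105·5.98 − (108·11.41 + 860·5.07 + 847·7.17).
= 12587.9 − 11665.47 = 922.43.
x̄_A = 922.43 / 290 = 3.1808... → 3.18.

3.18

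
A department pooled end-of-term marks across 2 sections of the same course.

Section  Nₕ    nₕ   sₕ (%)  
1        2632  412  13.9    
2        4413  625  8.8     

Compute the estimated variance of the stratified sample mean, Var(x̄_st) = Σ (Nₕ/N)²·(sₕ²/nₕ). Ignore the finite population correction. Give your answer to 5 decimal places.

0.11407

N = 7045; Wₕ = Nₕ/N.
section 1: (2632/7045)²·13.9²/412 = 0.06545490
section 2: (4413/7045)²·8.8²/625 = 0.04861734
Sum = 0.11407224 → 0.11407.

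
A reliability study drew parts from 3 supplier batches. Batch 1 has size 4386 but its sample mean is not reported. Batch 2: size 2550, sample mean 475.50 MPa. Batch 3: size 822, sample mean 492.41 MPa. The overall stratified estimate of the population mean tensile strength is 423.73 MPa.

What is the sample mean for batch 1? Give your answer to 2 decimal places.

380.76

N = 4386 + 2550 + 822 = 7758.
Overall total = μ·N = 423.73·7758 = 3287297.34.
Subtract the known strata: 2550·475.50 + 822·492.41 = 1617286.02.
Remaining total for batch 1: 3287297.34 − 1617286.02 = 1670011.32.
Divide by its size: 1670011.32 / 4386 = 380.7595... → 380.76.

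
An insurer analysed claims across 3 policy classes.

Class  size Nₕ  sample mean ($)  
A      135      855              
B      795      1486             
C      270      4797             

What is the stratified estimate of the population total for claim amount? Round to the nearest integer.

A: 135·855 = 115425
B: 795·1486 = 1181370
C: 270·4797 = 1295190
τ̂ = Σ Nₕx̄ₕ = 2591985.

2591985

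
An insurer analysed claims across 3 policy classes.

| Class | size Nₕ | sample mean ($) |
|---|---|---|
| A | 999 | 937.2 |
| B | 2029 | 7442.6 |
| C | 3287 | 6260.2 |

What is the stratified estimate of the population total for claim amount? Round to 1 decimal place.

A: 999·937.2 = 936262.8
B: 2029·7442.6 = 15101035.4
C: 3287·6260.2 = 20577277.4
τ̂ = Σ Nₕx̄ₕ = 36614575.6.

36614575.6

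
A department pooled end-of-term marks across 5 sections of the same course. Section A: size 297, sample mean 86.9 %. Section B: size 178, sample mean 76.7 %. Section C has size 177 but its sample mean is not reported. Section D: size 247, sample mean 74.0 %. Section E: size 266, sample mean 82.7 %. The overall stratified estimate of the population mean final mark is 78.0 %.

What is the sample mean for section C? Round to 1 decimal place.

62.9

N = 297 + 178 + 177 + 247 + 266 = 1165.
Overall total = μ·N = 78.0·1165 = 90870.
Subtract the known strata: 297·86.9 + 178·76.7 + 247·74.0 + 266·82.7 = 79738.1.
Remaining total for section C: 90870 − 79738.1 = 11131.9.
Divide by its size: 11131.9 / 177 = 62.892... → 62.9.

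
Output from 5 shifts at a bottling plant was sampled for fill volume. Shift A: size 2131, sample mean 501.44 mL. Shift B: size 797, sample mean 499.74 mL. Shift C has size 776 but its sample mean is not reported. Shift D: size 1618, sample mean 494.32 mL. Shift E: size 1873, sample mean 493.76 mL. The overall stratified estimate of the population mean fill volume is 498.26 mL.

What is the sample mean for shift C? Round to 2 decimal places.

Σ Nₕx̄ₕ = N·μ, so 776·x̄_C = 7195·498.26 − (2131·501.44 + 797·499.74 + 1618·494.32 + 1873·493.76).
= 3584980.7 − 3191483.66 = 393497.04.
x̄_C = 393497.04 / 776 = 507.0838... → 507.08.

507.08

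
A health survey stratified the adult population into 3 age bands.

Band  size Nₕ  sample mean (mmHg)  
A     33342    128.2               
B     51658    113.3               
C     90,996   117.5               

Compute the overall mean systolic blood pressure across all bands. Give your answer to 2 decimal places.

N = 33342 + 51658 + 90996 = 175996.
Overall mean = Σ (Nₕ/N)·x̄ₕ — weight by population share, not a simple average.
Σ Nₕx̄ₕ = 33342·128.2 + 51658·113.3 + 90996·117.5 = 4274444.4 + 5852851.4 + 10692030 = 20819325.8.
Divide by N: 20819325.8 / 175996 = 118.2943... → 118.29.

118.29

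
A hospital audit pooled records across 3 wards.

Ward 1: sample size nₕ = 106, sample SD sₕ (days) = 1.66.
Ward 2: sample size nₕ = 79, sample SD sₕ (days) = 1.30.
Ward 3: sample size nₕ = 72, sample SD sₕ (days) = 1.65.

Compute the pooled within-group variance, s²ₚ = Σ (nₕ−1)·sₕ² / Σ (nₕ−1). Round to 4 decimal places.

1: (106−1)·1.66² = 105·2.7556 = 289.338
2: (79−1)·1.30² = 78·1.69 = 131.82
3: (72−1)·1.65² = 71·2.7225 = 193.2975
Numerator = 614.4555; denominator = Σ(nₕ−1) = 254.
s²ₚ = 614.4555/254 = 2.419116... → 2.4191.

2.4191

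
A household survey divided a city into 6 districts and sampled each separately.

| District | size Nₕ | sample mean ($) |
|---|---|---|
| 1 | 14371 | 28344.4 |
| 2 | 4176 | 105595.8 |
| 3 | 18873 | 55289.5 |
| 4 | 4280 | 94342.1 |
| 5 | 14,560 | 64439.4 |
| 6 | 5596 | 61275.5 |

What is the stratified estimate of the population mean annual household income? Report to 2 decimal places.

N = 61856; weights Wₕ = Nₕ/N = (0.2323, 0.0675, 0.3051, 0.0692, 0.2354, 0.0905).
x̄_st = Σ Wₕ·x̄ₕ = 0.2323·28344.4 + 0.0675·105595.8 + 0.3051·55289.5 + 0.0692·94342.1 + 0.2354·64439.4 + 0.0905·61275.5 ≈ 57823.0684...
→ 57823.07.

57823.07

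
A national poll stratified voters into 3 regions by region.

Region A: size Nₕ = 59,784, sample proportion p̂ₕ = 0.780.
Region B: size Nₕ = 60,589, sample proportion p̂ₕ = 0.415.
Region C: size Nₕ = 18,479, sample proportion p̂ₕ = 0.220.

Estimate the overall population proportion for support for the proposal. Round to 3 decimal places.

0.546

Wₕ = Nₕ/N with N = 138852: 0.4306, 0.4364, 0.1331.
p̂_st = 0.4306·0.780 + 0.4364·0.415 + 0.1331·0.220 ≈ 0.54620... → 0.546.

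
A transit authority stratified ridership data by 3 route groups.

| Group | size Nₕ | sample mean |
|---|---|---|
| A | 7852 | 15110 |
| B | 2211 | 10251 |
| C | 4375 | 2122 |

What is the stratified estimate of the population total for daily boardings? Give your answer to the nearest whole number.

150592431

A: 7852·15110 = 118643720
B: 2211·10251 = 22664961
C: 4375·2122 = 9283750
τ̂ = Σ Nₕx̄ₕ = 150592431.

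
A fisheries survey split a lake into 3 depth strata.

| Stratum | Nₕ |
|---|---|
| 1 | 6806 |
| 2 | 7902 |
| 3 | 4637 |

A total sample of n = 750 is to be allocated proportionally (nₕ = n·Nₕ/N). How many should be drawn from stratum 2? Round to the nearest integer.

306

Share of stratum 2 = 7902/19345 = 0.40848.
Allocate 750 × 0.40848 = 306.358... → 306.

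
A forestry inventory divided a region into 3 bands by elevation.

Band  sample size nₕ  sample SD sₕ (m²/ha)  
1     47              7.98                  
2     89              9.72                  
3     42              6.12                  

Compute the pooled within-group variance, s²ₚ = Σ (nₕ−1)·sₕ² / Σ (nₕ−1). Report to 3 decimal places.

Degrees of freedom: 46 + 88 + 41 = 175.
Σ(nₕ−1)sₕ² = 46·63.6804 + 88·94.4784 + 41·37.4544 = 12779.028.
s²ₚ = 12779.028 / 175 = 73.02302... → 73.023.

73.023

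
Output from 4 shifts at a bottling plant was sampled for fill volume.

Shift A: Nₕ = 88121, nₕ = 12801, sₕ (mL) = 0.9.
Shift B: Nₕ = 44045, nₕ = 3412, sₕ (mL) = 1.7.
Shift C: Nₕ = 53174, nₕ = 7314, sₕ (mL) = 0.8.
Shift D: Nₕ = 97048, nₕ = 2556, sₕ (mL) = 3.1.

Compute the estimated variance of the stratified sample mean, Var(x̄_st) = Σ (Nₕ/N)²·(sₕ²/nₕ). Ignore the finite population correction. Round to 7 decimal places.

0.0004739

N = 282388. Term for each stratum: Wₕ²sₕ²/nₕ.
Var(x̄_st) = 0.0000061618 + 0.0000206058 + 0.0000031026 + 0.0004440616 = 0.0004739319 → 0.0004739.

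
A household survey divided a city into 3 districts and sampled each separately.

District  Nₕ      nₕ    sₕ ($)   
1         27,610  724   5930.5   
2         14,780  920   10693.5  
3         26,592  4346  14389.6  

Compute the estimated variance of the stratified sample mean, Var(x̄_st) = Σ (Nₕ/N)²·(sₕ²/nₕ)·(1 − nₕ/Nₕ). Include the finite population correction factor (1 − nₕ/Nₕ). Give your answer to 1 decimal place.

18851.9

N = 68982. Term for each stratum: Wₕ²sₕ²/nₕ·(1−nₕ/Nₕ).
Var(x̄_st) = 7578.1831 + 5350.7914 + 5922.9640 = 18851.9385 → 18851.9.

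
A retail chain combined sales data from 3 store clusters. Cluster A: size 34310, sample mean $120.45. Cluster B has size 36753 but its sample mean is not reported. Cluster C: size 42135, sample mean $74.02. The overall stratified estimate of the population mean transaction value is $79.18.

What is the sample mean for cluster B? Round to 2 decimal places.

N = 34310 + 36753 + 42135 = 113198.
Overall total = μ·N = 79.18·113198 = 8963017.64.
Subtract the known strata: 34310·120.45 + 42135·74.02 = 7251472.2.
Remaining total for cluster B: 8963017.64 − 7251472.2 = 1711545.44.
Divide by its size: 1711545.44 / 36753 = 46.5689... → 46.57.

46.57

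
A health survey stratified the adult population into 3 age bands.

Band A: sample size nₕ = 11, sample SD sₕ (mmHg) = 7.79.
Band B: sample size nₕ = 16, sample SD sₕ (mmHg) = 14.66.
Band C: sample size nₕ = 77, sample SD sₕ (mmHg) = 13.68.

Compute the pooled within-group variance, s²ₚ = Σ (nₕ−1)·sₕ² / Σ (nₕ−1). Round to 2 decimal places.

A: (11−1)·7.79² = 10·60.6841 = 606.841
B: (16−1)·14.66² = 15·214.9156 = 3223.734
C: (77−1)·13.68² = 76·187.1424 = 14222.8224
Numerator = 18053.3974; denominator = Σ(nₕ−1) = 101.
s²ₚ = 18053.3974/101 = 178.7465... → 178.75.

178.75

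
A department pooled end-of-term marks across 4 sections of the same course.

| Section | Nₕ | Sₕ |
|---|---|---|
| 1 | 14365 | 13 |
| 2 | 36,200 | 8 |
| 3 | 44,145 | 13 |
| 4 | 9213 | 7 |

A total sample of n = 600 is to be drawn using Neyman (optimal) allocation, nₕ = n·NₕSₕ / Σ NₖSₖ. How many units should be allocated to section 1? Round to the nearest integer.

101

Σ NₕSₕ = 14365·13 + 36200·8 + 44145·13 + 9213·7 = 1114721.
Share for 1: 186745/1114721 = 0.16753.
n_1 = 600 × 0.16753 = 100.516... → 101.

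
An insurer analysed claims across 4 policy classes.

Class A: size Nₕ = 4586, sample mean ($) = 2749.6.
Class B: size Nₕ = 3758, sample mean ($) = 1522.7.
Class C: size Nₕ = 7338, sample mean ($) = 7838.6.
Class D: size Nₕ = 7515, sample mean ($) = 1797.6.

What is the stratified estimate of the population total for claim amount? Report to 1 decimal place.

Population total = Σ Nₕ·x̄ₕ (each stratum's size times its mean).
4586·2749.6 + 3758·1522.7 + 7338·7838.6 + 7515·1797.6 = 12609665.6 + 5722306.6 + 57519646.8 + 13508964 = 89360583.0.

89360583.0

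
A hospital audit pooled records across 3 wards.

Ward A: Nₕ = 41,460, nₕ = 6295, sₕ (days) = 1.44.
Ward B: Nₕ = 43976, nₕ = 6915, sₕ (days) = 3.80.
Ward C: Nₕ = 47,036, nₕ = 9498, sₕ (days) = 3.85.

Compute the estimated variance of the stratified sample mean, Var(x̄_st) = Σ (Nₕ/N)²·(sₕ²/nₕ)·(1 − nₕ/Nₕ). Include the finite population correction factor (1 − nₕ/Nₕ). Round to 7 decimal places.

N = 132472. Term for each stratum: Wₕ²sₕ²/nₕ·(1−nₕ/Nₕ).
Var(x̄_st) = 0.0000273666 + 0.0001939366 + 0.0001570155 = 0.0003783187 → 0.0003783.

0.0003783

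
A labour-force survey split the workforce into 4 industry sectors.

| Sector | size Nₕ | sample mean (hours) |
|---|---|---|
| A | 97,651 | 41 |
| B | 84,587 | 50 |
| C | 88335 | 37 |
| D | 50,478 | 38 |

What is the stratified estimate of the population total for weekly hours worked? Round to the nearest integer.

13419600

A: 97651·41 = 4003691
B: 84587·50 = 4229350
C: 88335·37 = 3268395
D: 50478·38 = 1918164
τ̂ = Σ Nₕx̄ₕ = 13419600.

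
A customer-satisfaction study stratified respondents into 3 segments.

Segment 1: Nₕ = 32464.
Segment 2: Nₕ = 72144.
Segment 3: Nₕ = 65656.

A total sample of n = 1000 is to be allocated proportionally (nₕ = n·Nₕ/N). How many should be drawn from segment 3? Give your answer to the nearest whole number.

386

N = 32464 + 72144 + 65656 = 170264.
n_3 = 1000·65656/170264 = 385.613... → 386.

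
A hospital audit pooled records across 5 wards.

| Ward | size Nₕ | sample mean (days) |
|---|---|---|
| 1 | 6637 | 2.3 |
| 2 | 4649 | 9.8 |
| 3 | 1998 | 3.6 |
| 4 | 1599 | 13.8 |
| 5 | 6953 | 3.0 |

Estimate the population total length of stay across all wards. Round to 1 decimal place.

110943.3

1: 6637·2.3 = 15265.1
2: 4649·9.8 = 45560.2
3: 1998·3.6 = 7192.8
4: 1599·13.8 = 22066.2
5: 6953·3.0 = 20859
τ̂ = Σ Nₕx̄ₕ = 110943.3.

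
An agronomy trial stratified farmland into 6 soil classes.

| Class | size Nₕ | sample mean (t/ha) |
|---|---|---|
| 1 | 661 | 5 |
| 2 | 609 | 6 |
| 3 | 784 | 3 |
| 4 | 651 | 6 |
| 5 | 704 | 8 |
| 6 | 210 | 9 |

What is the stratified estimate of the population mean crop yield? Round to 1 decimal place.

5.7

N = 3619; weights Wₕ = Nₕ/N = (0.1826, 0.1683, 0.2166, 0.1799, 0.1945, 0.0580).
x̄_st = Σ Wₕ·x̄ₕ = 0.1826·5 + 0.1683·6 + 0.2166·3 + 0.1799·6 + 0.1945·8 + 0.0580·9 ≈ 5.731...
→ 5.7.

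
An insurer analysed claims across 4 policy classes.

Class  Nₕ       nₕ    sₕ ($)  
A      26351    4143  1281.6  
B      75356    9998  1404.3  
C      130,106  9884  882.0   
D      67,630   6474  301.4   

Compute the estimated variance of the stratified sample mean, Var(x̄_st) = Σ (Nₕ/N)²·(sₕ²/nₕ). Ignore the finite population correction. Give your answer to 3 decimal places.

31.136

N = 299443. Term for each stratum: Wₕ²sₕ²/nₕ.
Var(x̄_st) = 3.070124 + 12.491483 + 14.858356 + 0.715755 = 31.135718 → 31.136.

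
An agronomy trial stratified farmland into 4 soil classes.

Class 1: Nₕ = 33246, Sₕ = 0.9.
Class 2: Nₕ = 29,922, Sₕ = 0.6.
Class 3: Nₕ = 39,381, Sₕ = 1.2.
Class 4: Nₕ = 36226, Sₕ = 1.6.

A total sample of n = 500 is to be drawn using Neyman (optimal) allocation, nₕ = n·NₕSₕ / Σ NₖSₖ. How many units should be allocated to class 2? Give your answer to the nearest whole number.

1: NₕSₕ = 33246·0.9 = 29921.4
2: NₕSₕ = 29922·0.6 = 17953.2
3: NₕSₕ = 39381·1.2 = 47257.2
4: NₕSₕ = 36226·1.6 = 57961.6
Σ NₕSₕ = 153093.4.
n_2 = 500·17953.2/153093.4 = 58.635... → 59.

59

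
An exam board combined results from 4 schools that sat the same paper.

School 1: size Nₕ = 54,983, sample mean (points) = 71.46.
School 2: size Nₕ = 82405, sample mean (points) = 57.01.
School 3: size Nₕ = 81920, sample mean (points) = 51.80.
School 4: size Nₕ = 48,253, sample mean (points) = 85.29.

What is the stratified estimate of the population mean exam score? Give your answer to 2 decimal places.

N = 267561; weights Wₕ = Nₕ/N = (0.2055, 0.3080, 0.3062, 0.1803).
x̄_st = Σ Wₕ·x̄ₕ = 0.2055·71.46 + 0.3080·57.01 + 0.3062·51.80 + 0.1803·85.29 ≈ 63.4844...
→ 63.48.

63.48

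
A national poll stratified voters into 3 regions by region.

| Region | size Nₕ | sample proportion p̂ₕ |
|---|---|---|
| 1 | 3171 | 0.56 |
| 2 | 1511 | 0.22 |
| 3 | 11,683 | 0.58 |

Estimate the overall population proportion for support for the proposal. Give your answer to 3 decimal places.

Wₕ = Nₕ/N with N = 16365: 0.1938, 0.0923, 0.7139.
p̂_st = 0.1938·0.56 + 0.0923·0.22 + 0.7139·0.58 ≈ 0.54289... → 0.543.

0.543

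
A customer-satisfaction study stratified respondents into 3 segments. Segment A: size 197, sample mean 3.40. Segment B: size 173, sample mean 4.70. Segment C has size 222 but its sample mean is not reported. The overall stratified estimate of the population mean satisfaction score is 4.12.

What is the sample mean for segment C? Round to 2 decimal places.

4.31

N = 197 + 173 + 222 = 592.
Overall total = μ·N = 4.12·592 = 2439.04.
Subtract the known strata: 197·3.40 + 173·4.70 = 1482.9.
Remaining total for segment C: 2439.04 − 1482.9 = 956.14.
Divide by its size: 956.14 / 222 = 4.3069... → 4.31.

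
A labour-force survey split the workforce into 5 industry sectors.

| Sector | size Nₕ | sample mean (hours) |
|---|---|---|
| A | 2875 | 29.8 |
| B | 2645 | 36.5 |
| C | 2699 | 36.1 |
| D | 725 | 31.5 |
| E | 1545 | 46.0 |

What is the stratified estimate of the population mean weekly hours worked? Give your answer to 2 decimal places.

35.61

N = 2875 + 2645 + 2699 + 725 + 1545 = 10489.
Weight each subgroup mean by Nₕ/N and sum.
Σ Nₕx̄ₕ = 2875·29.8 + 2645·36.5 + 2699·36.1 + 725·31.5 + 1545·46.0 = 85675 + 96542.5 + 97433.9 + 22837.5 + 71070 = 373558.9.
Divide by N: 373558.9 / 10489 = 35.6143... → 35.61.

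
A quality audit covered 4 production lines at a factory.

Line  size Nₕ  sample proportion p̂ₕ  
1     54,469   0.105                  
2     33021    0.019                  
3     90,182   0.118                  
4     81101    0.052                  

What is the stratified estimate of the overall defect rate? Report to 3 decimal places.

0.082

Wₕ = Nₕ/N with N = 258773: 0.2105, 0.1276, 0.3485, 0.3134.
p̂_st = 0.2105·0.105 + 0.1276·0.019 + 0.3485·0.118 + 0.3134·0.052 ≈ 0.08195... → 0.082.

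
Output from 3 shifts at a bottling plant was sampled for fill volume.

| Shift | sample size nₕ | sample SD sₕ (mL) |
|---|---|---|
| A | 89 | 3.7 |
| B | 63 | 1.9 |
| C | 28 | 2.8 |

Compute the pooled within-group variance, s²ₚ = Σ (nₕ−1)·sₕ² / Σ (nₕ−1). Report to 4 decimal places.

A: (89−1)·3.7² = 88·13.69 = 1204.72
B: (63−1)·1.9² = 62·3.61 = 223.82
C: (28−1)·2.8² = 27·7.84 = 211.68
Numerator = 1640.22; denominator = Σ(nₕ−1) = 177.
s²ₚ = 1640.22/177 = 9.266780... → 9.2668.

9.2668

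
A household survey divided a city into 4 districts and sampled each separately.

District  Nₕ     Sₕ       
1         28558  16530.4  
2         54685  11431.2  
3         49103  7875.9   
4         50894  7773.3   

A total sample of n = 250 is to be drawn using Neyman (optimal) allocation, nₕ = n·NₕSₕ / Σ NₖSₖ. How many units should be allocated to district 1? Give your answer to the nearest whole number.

63

Σ NₕSₕ = 28558·16530.4 + 54685·11431.2 + 49103·7875.9 + 50894·7773.3 = 1879534983.1.
Share for 1: 472075163.2/1879534983.1 = 0.25117.
n_1 = 250 × 0.25117 = 62.791... → 63.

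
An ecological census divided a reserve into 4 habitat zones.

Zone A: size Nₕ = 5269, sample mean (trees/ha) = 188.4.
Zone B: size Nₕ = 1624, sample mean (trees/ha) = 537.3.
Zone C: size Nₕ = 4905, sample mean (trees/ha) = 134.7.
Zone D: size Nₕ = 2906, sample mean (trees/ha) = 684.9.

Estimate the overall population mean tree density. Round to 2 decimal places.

N = 5269 + 1624 + 4905 + 2906 = 14704.
The stratified mean weights each stratum mean by its population share Nₕ/N.
Σ Nₕx̄ₕ = 5269·188.4 + 1624·537.3 + 4905·134.7 + 2906·684.9 = 992679.6 + 872575.2 + 660703.5 + 1990319.4 = 4516277.7.
Divide by N: 4516277.7 / 14704 = 307.1462... → 307.15.

307.15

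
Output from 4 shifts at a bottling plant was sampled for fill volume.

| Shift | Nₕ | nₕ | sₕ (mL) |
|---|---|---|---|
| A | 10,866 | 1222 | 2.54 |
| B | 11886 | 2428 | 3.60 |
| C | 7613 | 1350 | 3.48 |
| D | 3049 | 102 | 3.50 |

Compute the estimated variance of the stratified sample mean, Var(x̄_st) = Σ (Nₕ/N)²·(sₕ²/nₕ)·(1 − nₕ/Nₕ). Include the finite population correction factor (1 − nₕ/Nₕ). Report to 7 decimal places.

0.0023826

N = 33414; Wₕ = Nₕ/N.
shift A: (10866/33414)²·2.54²/1222·(1 − 1222/10866) = 0.0004955257
shift B: (11886/33414)²·3.60²/2428·(1 − 2428/11886) = 0.0005374455
shift C: (7613/33414)²·3.48²/1350·(1 − 1350/7613) = 0.0003830946
shift D: (3049/33414)²·3.50²/102·(1 − 102/3049) = 0.0009665327
Sum = 0.0023825985 → 0.0023826.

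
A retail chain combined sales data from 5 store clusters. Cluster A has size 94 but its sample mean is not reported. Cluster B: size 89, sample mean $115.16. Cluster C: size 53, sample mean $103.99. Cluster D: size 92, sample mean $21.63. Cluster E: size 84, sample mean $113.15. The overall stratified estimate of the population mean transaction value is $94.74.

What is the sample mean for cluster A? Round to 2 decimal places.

Σ Nₕx̄ₕ = N·μ, so 94·x̄_A = 412·94.74 − (89·115.16 + 53·103.99 + 92·21.63 + 84·113.15).
= 39032.88 − 27255.27 = 11777.61.
x̄_A = 11777.61 / 94 = 125.2937... → 125.29.

125.29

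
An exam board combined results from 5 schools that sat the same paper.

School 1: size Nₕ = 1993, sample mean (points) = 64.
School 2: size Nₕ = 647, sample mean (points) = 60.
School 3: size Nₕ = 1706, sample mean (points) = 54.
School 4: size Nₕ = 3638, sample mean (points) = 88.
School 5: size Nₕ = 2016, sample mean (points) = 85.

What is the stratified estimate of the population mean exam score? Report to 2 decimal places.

N = 10000; weights Wₕ = Nₕ/N = (0.1993, 0.0647, 0.1706, 0.3638, 0.2016).
x̄_st = Σ Wₕ·x̄ₕ = 0.1993·64 + 0.0647·60 + 0.1706·54 + 0.3638·88 + 0.2016·85 ≈ 75
→ 75.00.

75.00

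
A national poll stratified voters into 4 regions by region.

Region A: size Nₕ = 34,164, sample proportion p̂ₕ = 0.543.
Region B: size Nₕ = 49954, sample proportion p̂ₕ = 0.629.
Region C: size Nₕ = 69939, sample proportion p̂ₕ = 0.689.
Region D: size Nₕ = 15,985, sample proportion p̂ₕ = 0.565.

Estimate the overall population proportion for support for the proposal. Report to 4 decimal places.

Wₕ = Nₕ/N with N = 170042: 0.2009, 0.2938, 0.4113, 0.0940.
p̂_st = 0.2009·0.543 + 0.2938·0.629 + 0.4113·0.689 + 0.0940·0.565 ≈ 0.630383... → 0.6304.

0.6304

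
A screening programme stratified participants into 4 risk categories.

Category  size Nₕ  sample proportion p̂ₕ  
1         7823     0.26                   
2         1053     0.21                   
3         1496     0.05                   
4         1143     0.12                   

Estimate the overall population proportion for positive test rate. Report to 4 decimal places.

N = 7823 + 1053 + 1496 + 1143 = 11515.
Overall proportion = Σ (Nₕ/N)·p̂ₕ.
Σ Nₕp̂ₕ = 2033.98 + 221.13 + 74.8 + 137.16 = 2467.07.
2467.07 / 11515 = 0.214248... → 0.2142.

0.2142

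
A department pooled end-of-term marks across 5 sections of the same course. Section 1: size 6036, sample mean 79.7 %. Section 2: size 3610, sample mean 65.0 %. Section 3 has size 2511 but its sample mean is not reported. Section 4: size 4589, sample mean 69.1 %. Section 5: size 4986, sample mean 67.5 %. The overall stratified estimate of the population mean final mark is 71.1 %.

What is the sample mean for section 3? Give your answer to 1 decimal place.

N = 6036 + 3610 + 2511 + 4589 + 4986 = 21732.
Overall total = μ·N = 71.1·21732 = 1545145.2.
Subtract the known strata: 6036·79.7 + 3610·65.0 + 4589·69.1 + 4986·67.5 = 1369374.1.
Remaining total for section 3: 1545145.2 − 1369374.1 = 175771.1.
Divide by its size: 175771.1 / 2511 = 70.000... → 70.0.

70.0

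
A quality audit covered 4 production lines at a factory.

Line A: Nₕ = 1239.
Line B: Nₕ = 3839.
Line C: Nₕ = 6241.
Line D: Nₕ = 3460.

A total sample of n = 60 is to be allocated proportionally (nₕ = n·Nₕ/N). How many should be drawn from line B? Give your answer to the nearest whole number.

16

Share of line B = 3839/14779 = 0.25976.
Allocate 60 × 0.25976 = 15.586... → 16.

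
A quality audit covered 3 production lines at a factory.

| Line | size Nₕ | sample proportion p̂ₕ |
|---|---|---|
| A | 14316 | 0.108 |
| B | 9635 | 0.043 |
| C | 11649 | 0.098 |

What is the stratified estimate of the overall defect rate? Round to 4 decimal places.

Wₕ = Nₕ/N with N = 35600: 0.4021, 0.2706, 0.3272.
p̂_st = 0.4021·0.108 + 0.2706·0.043 + 0.3272·0.098 ≈ 0.087136... → 0.0871.

0.0871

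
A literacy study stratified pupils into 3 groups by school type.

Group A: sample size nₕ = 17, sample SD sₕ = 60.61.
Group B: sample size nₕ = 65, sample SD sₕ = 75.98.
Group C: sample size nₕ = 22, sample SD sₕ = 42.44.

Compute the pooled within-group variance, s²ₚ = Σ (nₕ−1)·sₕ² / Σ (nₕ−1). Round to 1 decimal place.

Degrees of freedom: 16 + 64 + 21 = 101.
Σ(nₕ−1)sₕ² = 16·3673.5721 + 64·5772.9604 + 21·1801.1536 = 466070.8448.
s²ₚ = 466070.8448 / 101 = 4614.563... → 4614.6.

4614.6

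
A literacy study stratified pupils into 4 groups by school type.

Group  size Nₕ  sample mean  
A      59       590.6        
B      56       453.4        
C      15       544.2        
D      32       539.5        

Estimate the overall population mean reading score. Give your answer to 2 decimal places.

x̄_st = (Σ Nₕx̄ₕ) / (Σ Nₕ) = (59·590.6 + 56·453.4 + 15·544.2 + 32·539.5) / 162
= 85662.8 / 162 = 528.7827... → 528.78.

528.78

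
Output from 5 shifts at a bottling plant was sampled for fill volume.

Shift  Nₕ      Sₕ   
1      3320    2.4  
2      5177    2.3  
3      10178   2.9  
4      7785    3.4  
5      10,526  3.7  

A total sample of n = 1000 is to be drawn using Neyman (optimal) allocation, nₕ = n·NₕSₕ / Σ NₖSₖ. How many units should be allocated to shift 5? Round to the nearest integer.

339

1: NₕSₕ = 3320·2.4 = 7968
2: NₕSₕ = 5177·2.3 = 11907.1
3: NₕSₕ = 10178·2.9 = 29516.2
4: NₕSₕ = 7785·3.4 = 26469
5: NₕSₕ = 10526·3.7 = 38946.2
Σ NₕSₕ = 114806.5.
n_5 = 1000·38946.2/114806.5 = 339.233... → 339.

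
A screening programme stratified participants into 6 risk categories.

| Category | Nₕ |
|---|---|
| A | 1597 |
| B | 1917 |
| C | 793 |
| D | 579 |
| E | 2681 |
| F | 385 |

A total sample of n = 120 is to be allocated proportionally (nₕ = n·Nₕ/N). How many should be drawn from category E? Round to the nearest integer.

40

Share of category E = 2681/7952 = 0.33715.
Allocate 120 × 0.33715 = 40.458... → 40.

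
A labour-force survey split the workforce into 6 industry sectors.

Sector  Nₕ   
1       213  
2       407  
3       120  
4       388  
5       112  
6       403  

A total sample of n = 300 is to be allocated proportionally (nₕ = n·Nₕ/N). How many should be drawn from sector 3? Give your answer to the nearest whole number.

22

Share of sector 3 = 120/1643 = 0.07304.
Allocate 300 × 0.07304 = 21.911... → 22.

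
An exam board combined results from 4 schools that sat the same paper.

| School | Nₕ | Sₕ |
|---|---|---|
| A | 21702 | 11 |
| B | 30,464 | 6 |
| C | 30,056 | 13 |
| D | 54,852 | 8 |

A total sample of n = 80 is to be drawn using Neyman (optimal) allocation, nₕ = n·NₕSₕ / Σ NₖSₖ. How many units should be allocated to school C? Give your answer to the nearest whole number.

25

A: NₕSₕ = 21702·11 = 238722
B: NₕSₕ = 30464·6 = 182784
C: NₕSₕ = 30056·13 = 390728
D: NₕSₕ = 54852·8 = 438816
Σ NₕSₕ = 1251050.
n_C = 80·390728/1251050 = 24.986... → 25.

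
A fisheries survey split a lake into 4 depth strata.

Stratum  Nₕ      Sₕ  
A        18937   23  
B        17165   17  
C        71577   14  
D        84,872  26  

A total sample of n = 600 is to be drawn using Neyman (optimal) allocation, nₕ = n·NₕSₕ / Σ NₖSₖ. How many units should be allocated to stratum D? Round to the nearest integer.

Σ NₕSₕ = 18937·23 + 17165·17 + 71577·14 + 84872·26 = 3936106.
Share for D: 2206672/3936106 = 0.56062.
n_D = 600 × 0.56062 = 336.374... → 336.

336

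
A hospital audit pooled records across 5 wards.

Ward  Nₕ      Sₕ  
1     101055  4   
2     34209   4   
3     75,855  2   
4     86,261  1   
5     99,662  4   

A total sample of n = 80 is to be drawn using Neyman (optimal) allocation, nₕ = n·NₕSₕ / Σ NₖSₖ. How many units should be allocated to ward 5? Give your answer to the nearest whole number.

1: NₕSₕ = 101055·4 = 404220
2: NₕSₕ = 34209·4 = 136836
3: NₕSₕ = 75855·2 = 151710
4: NₕSₕ = 86261·1 = 86261
5: NₕSₕ = 99662·4 = 398648
Σ NₕSₕ = 1177675.
n_5 = 80·398648/1177675 = 27.080... → 27.

27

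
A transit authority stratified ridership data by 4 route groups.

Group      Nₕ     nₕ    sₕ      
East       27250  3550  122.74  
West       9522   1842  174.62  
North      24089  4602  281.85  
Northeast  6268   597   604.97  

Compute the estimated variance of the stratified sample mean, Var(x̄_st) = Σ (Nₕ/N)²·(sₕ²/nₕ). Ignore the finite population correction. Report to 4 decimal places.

8.6000

N = 67129; Wₕ = Nₕ/N.
group East: (27250/67129)²·122.74²/3550 = 0.6992888
group West: (9522/67129)²·174.62²/1842 = 0.3330691
group North: (24089/67129)²·281.85²/4602 = 2.2228321
group Northeast: (6268/67129)²·604.97²/597 = 5.3447939
Sum = 8.5999839 → 8.6000.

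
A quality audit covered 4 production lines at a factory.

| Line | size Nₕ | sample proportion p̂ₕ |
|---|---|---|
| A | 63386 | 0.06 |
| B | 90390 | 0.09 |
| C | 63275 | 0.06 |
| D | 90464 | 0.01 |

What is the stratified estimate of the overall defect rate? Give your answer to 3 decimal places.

N = 63386 + 90390 + 63275 + 90464 = 307515.
Overall proportion = Σ (Nₕ/N)·p̂ₕ.
Σ Nₕp̂ₕ = 3803.16 + 8135.1 + 3796.5 + 904.64 = 16639.4.
16639.4 / 307515 = 0.05411... → 0.054.

0.054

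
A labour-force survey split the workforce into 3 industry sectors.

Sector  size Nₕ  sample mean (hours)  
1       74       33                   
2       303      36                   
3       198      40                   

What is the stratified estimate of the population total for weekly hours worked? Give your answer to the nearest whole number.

21270

Population total = Σ Nₕ·x̄ₕ (each stratum's size times its mean).
74·33 + 303·36 + 198·40 = 2442 + 10908 + 7920 = 21270.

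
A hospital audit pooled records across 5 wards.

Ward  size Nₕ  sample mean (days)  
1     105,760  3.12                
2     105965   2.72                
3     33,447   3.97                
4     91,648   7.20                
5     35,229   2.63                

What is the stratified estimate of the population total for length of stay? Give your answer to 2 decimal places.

1503498.46

Population total = Σ Nₕ·x̄ₕ (each stratum's size times its mean).
105760·3.12 + 105965·2.72 + 33447·3.97 + 91648·7.20 + 35229·2.63 = 329971.2 + 288224.8 + 132784.59 + 659865.6 + 92652.27 = 1503498.46.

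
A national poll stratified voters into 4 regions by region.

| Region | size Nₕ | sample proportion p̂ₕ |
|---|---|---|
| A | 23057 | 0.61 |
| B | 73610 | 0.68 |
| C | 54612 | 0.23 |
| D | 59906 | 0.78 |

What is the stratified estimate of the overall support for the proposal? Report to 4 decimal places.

0.5844

N = 23057 + 73610 + 54612 + 59906 = 211185.
Overall proportion = Σ (Nₕ/N)·p̂ₕ.
Σ Nₕp̂ₕ = 14064.77 + 50054.8 + 12560.76 + 46726.68 = 123407.01.
123407.01 / 211185 = 0.584355... → 0.5844.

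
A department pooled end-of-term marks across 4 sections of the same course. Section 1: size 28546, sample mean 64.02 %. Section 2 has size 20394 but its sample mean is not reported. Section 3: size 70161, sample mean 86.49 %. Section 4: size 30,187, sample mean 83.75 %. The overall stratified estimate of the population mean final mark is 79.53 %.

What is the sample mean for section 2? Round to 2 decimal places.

71.05

N = 28546 + 20394 + 70161 + 30187 = 149288.
Overall total = μ·N = 79.53·149288 = 11872874.64.
Subtract the known strata: 28546·64.02 + 70161·86.49 + 30187·83.75 = 10423901.06.
Remaining total for section 2: 11872874.64 − 10423901.06 = 1448973.58.
Divide by its size: 1448973.58 / 20394 = 71.0490... → 71.05.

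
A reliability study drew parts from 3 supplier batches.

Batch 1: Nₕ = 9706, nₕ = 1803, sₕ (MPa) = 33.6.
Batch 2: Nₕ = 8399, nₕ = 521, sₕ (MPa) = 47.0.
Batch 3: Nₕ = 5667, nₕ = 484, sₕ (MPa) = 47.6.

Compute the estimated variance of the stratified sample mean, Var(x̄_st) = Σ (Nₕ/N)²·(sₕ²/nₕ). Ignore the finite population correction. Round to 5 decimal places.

0.89970

N = 23772; Wₕ = Nₕ/N.
batch 1: (9706/23772)²·33.6²/1803 = 0.10438353
batch 2: (8399/23772)²·47.0²/521 = 0.52927540
batch 3: (5667/23772)²·47.6²/484 = 0.26603791
Sum = 0.89969684 → 0.89970.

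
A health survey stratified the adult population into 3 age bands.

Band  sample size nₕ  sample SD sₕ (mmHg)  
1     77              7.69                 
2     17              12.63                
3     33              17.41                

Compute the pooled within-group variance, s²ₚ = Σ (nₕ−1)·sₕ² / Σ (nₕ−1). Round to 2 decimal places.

Degrees of freedom: 76 + 16 + 32 = 124.
Σ(nₕ−1)sₕ² = 76·59.1361 + 16·159.5169 + 32·303.1081 = 16746.0732.
s²ₚ = 16746.0732 / 124 = 135.0490... → 135.05.

135.05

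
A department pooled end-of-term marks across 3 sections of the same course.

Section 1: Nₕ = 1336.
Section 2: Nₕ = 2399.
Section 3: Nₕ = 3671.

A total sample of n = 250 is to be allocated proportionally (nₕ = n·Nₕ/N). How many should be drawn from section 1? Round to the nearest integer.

45

N = 1336 + 2399 + 3671 = 7406.
n_1 = 250·1336/7406 = 45.099... → 45.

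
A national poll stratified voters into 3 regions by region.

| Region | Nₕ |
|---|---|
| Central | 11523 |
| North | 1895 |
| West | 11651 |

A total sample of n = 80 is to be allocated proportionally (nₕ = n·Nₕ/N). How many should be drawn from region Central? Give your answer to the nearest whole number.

Share of region Central = 11523/25069 = 0.45965.
Allocate 80 × 0.45965 = 36.772... → 37.

37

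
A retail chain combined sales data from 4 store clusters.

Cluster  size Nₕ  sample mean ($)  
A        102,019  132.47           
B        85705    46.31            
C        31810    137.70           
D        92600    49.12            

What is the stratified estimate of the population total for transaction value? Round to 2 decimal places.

26412204.48

Estimate total by summing Nₕ·x̄ₕ over strata.
102019·132.47 + 85705·46.31 + 31810·137.70 + 92600·49.12 = 13514456.93 + 3968998.55 + 4380237 + 4548512 = 26412204.48.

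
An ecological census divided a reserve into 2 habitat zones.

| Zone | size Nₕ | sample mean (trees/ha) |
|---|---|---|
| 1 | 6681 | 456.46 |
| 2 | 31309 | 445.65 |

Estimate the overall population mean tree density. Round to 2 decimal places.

447.55

x̄_st = (Σ Nₕx̄ₕ) / (Σ Nₕ) = (6681·456.46 + 31309·445.65) / 37990
= 17002465.11 / 37990 = 447.5511... → 447.55.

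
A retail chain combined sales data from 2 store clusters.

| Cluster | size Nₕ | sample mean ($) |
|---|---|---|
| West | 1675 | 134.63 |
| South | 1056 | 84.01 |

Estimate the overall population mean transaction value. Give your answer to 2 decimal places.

N = 1675 + 1056 = 2731.
The stratified mean weights each stratum mean by its population share Nₕ/N.
Σ Nₕx̄ₕ = 1675·134.63 + 1056·84.01 = 225505.25 + 88714.56 = 314219.81.
Divide by N: 314219.81 / 2731 = 115.0567... → 115.06.

115.06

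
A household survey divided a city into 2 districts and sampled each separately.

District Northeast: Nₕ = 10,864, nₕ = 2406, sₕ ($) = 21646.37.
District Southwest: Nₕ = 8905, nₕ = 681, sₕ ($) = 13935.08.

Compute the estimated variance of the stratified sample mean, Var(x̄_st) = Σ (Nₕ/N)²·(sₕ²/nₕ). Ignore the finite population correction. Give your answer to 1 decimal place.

N = 19769. Term for each stratum: Wₕ²sₕ²/nₕ.
Var(x̄_st) = 58814.5317 + 57858.9124 = 116673.4440 → 116673.4.

116673.4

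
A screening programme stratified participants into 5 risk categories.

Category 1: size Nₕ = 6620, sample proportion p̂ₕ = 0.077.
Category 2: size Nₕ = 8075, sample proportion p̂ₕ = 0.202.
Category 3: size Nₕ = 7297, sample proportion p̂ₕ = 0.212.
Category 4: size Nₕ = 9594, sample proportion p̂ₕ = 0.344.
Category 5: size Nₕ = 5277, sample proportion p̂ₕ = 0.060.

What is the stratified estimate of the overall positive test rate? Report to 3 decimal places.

0.198

Wₕ = Nₕ/N with N = 36863: 0.1796, 0.2191, 0.1979, 0.2603, 0.1432.
p̂_st = 0.1796·0.077 + 0.2191·0.202 + 0.1979·0.212 + 0.2603·0.344 + 0.1432·0.060 ≈ 0.19816... → 0.198.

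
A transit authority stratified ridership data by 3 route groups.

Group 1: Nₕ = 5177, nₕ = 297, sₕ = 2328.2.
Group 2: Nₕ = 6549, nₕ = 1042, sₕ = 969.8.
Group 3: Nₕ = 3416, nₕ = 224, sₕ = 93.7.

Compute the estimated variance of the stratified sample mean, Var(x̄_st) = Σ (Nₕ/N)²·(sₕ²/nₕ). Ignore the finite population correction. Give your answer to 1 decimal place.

2304.2

N = 15142; Wₕ = Nₕ/N.
group 1: (5177/15142)²·2328.2²/297 = 2133.4082
group 2: (6549/15142)²·969.8²/1042 = 168.8419
group 3: (3416/15142)²·93.7²/224 = 1.9948
Sum = 2304.2449 → 2304.2.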